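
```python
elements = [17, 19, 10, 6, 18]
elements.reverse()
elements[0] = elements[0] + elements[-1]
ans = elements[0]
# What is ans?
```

Trace:
`elements = [17, 19, 10, 6, 18]` → elements = [17, 19, 10, 6, 18]
`elements.reverse()` → elements = [18, 6, 10, 19, 17]
`elements[0] = elements[0] + elements[-1]` → elements = [35, 6, 10, 19, 17]
`ans = elements[0]` → ans = 35
So ans = 35

Answer: 35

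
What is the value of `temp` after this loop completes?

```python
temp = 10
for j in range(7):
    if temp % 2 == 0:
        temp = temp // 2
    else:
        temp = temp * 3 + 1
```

Collatz-style transformation from 10
`temp` takes the values: 10 → 5 → 16 → 8 → 4 → 2 → 1 → 4

Answer: 4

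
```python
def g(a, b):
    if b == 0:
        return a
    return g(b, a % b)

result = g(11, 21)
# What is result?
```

g(11, 21) -> g(21, 11) -> g(11, 10) -> g(10, 1) -> g(1, 0) -> 1

Answer: 1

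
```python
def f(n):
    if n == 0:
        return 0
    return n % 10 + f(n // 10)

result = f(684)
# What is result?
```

Sum of digits of 684: 4 + 8 + 6 = 18

Answer: 18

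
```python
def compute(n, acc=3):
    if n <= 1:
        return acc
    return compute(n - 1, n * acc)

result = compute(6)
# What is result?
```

Accumulator trace (n, acc): (6, 3) -> (5, 18) -> (4, 90) -> (3, 360) -> (2, 1080) -> (1, 2160) -> return 2160

Answer: 2160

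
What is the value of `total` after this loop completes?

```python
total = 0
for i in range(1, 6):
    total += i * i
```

Sum of squares 1² to 5² = 55
`total` takes the values: 0 → 1 → 5 → 14 → 30 → 55

Answer: 55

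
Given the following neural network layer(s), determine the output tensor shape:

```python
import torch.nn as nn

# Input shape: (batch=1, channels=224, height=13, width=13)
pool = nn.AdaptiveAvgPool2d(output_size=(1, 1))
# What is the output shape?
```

Input: (1, 224, 13, 13) -> Output: (1, 224, 1, 1)

Answer: (1, 224, 1, 1)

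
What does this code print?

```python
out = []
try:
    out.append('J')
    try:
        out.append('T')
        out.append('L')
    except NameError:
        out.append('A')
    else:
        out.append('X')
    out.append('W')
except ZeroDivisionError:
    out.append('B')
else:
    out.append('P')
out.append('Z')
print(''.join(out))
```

Execution trace: 'J' (try body) → 'T' (inner try body) → 'L' (inner try body, no exception) → 'X' (inner else) → 'W' (try body, no exception) → 'P' (else) → 'Z' (after the try/except). Output: JTLXWPZ

Answer: JTLXWPZ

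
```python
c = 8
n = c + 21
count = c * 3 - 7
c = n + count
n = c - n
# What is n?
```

Trace:
`c = 8` → c = 8
`n = c + 21` → n = 29
`count = c * 3 - 7` → count = 17
`c = n + count` → c = 46
`n = c - n` → n = 17
So n = 17

Answer: 17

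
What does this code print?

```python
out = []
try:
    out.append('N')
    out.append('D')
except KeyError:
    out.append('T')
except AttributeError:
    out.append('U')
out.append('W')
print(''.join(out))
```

Execution trace: 'N' (try body) → 'D' (try body, no exception) → 'W' (after the try/except). Output: NDW

Answer: NDW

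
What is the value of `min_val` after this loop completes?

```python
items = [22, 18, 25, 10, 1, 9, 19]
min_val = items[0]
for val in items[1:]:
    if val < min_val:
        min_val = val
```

Minimum of [22, 18, 25, 10, 1, 9, 19]
`min_val` takes the values: 22 → 18 → 10 → 1

Answer: 1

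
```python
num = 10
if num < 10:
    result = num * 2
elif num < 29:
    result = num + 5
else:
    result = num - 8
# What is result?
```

Trace:
`num = 10` → num = 10
`if num < 10: ...` → num < 10 is False, num < 29 is True → result = 15
So result = 15

Answer: 15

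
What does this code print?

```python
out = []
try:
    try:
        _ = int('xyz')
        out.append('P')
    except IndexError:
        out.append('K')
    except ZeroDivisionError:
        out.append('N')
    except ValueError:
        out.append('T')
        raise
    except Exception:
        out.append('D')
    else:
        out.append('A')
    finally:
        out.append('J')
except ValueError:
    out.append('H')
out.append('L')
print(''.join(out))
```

Execution trace: 'T' (inner except ValueError) → 'J' (inner finally) → 'H' (outer except ValueError) → 'L' (after the try/except). Output: TJHL

Answer: TJHL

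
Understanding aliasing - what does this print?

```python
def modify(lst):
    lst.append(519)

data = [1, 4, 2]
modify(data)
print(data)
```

Key concept: function modifies passed list.
Step by step:
`data = [1, 4, 2]` → data = [1, 4, 2]
`modify(data)` → data = [1, 4, 2, 519]
`print(data)` → prints [1, 4, 2, 519]

Answer: [1, 4, 2, 519]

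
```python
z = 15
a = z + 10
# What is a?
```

Trace:
`z = 15` → z = 15
`a = z + 10` → a = 25
So a = 25

Answer: 25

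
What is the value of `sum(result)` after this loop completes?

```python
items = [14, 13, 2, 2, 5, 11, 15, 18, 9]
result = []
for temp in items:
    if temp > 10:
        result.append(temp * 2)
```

Sum of doubled values > 10
`result` takes the values: [] → [28] → [28, 26] → [28, 26, 22] → [28, 26, 22, 30] → [28, 26, 22, 30, 36]
So `sum(result)` = 142

Answer: 142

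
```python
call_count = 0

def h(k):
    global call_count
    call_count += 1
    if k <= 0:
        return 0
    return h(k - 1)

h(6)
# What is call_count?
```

Linear recursion stepping by 1: 7 calls from k=6 down to ≤0.

Answer: 7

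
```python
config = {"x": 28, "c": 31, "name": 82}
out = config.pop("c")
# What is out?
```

Trace:
`config = {"x": 28, "c": 31, "name": 82}` → config = {'x': 28, 'c': 31, 'name': 82}
`out = config.pop("c")` → config = {'x': 28, 'name': 82}; out = 31
So out = 31

Answer: 31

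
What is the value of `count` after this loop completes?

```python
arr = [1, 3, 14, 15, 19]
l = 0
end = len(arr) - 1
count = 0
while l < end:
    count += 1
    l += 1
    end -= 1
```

Iterations until pointers meet (list length 5)
`count` takes the values: 0 → 1 → 2

Answer: 2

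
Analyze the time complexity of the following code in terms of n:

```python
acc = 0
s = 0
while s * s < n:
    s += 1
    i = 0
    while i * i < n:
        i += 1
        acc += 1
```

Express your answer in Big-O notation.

Each loop level contributes: √n × √n. Multiplying the contributions gives O(n).

Answer: O(n)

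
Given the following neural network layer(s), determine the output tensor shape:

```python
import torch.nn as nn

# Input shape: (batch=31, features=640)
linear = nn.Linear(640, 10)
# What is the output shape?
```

Input: (31, 640) -> Output: (31, 10)

Answer: (31, 10)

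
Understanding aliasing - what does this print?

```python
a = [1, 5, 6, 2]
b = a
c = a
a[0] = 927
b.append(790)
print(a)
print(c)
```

Key concept: multiple aliases.
Step by step:
`a = [1, 5, 6, 2]` → a = [1, 5, 6, 2]
`b = a` → b = [1, 5, 6, 2] (same object as a)
`c = a` → c = [1, 5, 6, 2] (same object as a, b)
`a[0] = 927` → a = [927, 5, 6, 2] (same object as b, c); b = [927, 5, 6, 2] (same object as a, c); c = [927, 5, 6, 2] (same object as a, b)
`b.append(790)` → a = [927, 5, 6, 2, 790] (same object as b, c); b = [927, 5, 6, 2, 790] (same object as a, c); c = [927, 5, 6, 2, 790] (same object as a, b)
`print(a)` → prints [927, 5, 6, 2, 790]
`print(c)` → prints [927, 5, 6, 2, 790]

Answer:
[927, 5, 6, 2, 790]
[927, 5, 6, 2, 790]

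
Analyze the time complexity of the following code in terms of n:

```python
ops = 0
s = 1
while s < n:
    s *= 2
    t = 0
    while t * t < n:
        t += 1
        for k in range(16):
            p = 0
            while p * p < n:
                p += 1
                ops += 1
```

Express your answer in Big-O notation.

Each loop level contributes: log n × √n × 1 × √n. Multiplying the contributions gives O(n log n).

Answer: O(n log n)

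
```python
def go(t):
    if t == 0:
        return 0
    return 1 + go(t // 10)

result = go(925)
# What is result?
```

Count of digits of 925: 3

Answer: 3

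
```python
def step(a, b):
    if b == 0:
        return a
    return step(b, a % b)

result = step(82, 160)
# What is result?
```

step(82, 160) -> step(160, 82) -> step(82, 78) -> step(78, 4) -> step(4, 2) -> step(2, 0) -> 2

Answer: 2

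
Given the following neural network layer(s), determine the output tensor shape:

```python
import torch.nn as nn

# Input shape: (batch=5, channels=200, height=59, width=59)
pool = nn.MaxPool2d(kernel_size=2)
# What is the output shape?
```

Input: (5, 200, 59, 59) -> Output: (5, 200, 29, 29)

Answer: (5, 200, 29, 29)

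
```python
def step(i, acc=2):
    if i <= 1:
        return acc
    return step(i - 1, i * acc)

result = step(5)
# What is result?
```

Accumulator trace (n, acc): (5, 2) -> (4, 10) -> (3, 40) -> (2, 120) -> (1, 240) -> return 240

Answer: 240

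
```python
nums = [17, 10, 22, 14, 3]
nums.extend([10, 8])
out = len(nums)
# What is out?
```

Trace:
`nums = [17, 10, 22, 14, 3]` → nums = [17, 10, 22, 14, 3]
`nums.extend([10, 8])` → nums = [17, 10, 22, 14, 3, 10, 8]
`out = len(nums)` → out = 7
So out = 7

Answer: 7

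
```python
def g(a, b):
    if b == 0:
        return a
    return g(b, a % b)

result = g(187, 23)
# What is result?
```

g(187, 23) -> g(23, 3) -> g(3, 2) -> g(2, 1) -> g(1, 0) -> 1

Answer: 1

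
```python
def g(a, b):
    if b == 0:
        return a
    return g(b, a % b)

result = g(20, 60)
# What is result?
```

g(20, 60) -> g(60, 20) -> g(20, 0) -> 20

Answer: 20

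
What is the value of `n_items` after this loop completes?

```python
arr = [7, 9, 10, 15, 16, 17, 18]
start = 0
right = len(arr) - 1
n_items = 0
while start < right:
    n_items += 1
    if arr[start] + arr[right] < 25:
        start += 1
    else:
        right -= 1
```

Steps to find pair summing to 25
`n_items` takes the values: 0 → 1 → 2 → 3 → 4 → 5 → 6

Answer: 6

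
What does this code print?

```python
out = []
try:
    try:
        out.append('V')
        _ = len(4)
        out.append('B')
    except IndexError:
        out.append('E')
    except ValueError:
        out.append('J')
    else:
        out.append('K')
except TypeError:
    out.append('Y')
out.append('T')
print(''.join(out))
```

Execution trace: 'V' (inner try body) → 'Y' (outer except TypeError) → 'T' (after the try/except). Output: VYT

Answer: VYT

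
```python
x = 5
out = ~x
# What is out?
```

Trace:
`x = 5` → x = 5
`out = ~x` → out = -6
So out = -6

Answer: -6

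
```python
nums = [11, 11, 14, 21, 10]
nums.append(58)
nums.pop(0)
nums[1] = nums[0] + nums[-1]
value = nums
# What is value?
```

Trace:
`nums = [11, 11, 14, 21, 10]` → nums = [11, 11, 14, 21, 10]
`nums.append(58)` → nums = [11, 11, 14, 21, 10, 58]
`nums.pop(0)` → nums = [11, 14, 21, 10, 58]
`nums[1] = nums[0] + nums[-1]` → nums = [11, 69, 21, 10, 58]
`value = nums` → value = [11, 69, 21, 10, 58]
So value = [11, 69, 21, 10, 58]

Answer: [11, 69, 21, 10, 58]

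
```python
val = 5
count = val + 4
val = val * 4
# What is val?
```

Trace:
`val = 5` → val = 5
`count = val + 4` → count = 9
`val = val * 4` → val = 20
So val = 20

Answer: 20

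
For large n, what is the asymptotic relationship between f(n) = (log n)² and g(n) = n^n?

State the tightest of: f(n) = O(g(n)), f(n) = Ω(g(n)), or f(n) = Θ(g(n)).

(log n)² vs n^n: f(n) = O(g(n)) but not Ω(g(n)) — n^n grows strictly faster than (log n)².

Answer: f(n) = O(g(n)) but not Ω(g(n)) — n^n grows strictly faster than (log n)².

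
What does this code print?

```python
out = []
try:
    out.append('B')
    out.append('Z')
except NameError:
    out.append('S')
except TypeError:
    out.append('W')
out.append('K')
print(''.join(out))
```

Execution trace: 'B' (try body) → 'Z' (try body, no exception) → 'K' (after the try/except). Output: BZK

Answer: BZK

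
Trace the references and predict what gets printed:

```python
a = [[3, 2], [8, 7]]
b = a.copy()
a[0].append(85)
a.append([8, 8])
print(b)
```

Key concept: shallow copy with nested lists.
Step by step:
`a = [[3, 2], [8, 7]]` → a = [[3, 2], [8, 7]]
`b = a.copy()` → b = [[3, 2], [8, 7]]
`a[0].append(85)` → a = [[3, 2, 85], [8, 7]]; b = [[3, 2, 85], [8, 7]]
`a.append([8, 8])` → a = [[3, 2, 85], [8, 7], [8, 8]]
`print(b)` → prints [[3, 2, 85], [8, 7]]

Answer: [[3, 2, 85], [8, 7]]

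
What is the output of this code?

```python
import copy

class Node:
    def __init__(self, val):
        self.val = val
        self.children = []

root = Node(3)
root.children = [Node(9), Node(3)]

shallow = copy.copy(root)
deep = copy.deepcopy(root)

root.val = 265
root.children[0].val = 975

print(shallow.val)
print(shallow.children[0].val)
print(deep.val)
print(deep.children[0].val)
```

Key concept: deep copy with custom objects.
Step by step:
`root = Node(3)` → root = Node(val=3, children=[])
`root.children = [Node(9), Node(3)]` → root = Node(val=3, children=[Node(val=9, children=[]), Node(val=3, children=[])])
`shallow = copy.copy(root)` → shallow = Node(val=3, children=[Node(val=9, children=[]), Node(val=3, children=[])])
`deep = copy.deepcopy(root)` → deep = Node(val=3, children=[Node(val=9, children=[]), Node(val=3, children=[])])
`root.val = 265` → root = Node(val=265, children=[Node(val=9, children=[]), Node(val=3, children=[])])
`root.children[0].val = 975` → root = Node(val=265, children=[Node(val=975, children=[]), Node(val=3, children=[])]); shallow = Node(val=3, children=[Node(val=975, children=[]), Node(val=3, children=[])])
`print(shallow.val)` → prints 3
`print(shallow.children[0].val)` → prints 975
`print(deep.val)` → prints 3
`print(deep.children[0].val)` → prints 9

Answer:
3
975
3
9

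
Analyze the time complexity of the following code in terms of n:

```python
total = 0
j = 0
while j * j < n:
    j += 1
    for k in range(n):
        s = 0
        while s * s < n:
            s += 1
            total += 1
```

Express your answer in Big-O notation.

Each loop level contributes: √n × n × √n. Multiplying the contributions gives O(n^2).

Answer: O(n^2)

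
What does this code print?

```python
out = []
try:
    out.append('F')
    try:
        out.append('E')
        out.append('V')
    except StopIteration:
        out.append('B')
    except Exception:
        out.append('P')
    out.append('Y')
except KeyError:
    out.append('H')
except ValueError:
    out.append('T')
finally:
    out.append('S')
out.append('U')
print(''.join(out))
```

Execution trace: 'F' (try body) → 'E' (inner try body) → 'V' (inner try body, no exception) → 'Y' (try body, no exception) → 'S' (finally) → 'U' (after the try/except). Output: FEVYSU

Answer: FEVYSU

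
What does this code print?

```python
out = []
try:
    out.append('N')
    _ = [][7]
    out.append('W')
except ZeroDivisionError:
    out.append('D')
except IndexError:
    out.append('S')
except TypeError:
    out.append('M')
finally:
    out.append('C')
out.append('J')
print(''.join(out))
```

Execution trace: 'N' (try body) → 'S' (except IndexError) → 'C' (finally) → 'J' (after the try/except). Output: NSCJ

Answer: NSCJ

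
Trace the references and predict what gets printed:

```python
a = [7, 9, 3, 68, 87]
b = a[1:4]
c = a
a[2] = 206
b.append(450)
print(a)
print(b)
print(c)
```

Key concept: slice vs alias.
Step by step:
`a = [7, 9, 3, 68, 87]` → a = [7, 9, 3, 68, 87]
`b = a[1:4]` → b = [9, 3, 68]
`c = a` → c = [7, 9, 3, 68, 87] (same object as a)
`a[2] = 206` → a = [7, 9, 206, 68, 87] (same object as c); c = [7, 9, 206, 68, 87] (same object as a)
`b.append(450)` → b = [9, 3, 68, 450]
`print(a)` → prints [7, 9, 206, 68, 87]
`print(b)` → prints [9, 3, 68, 450]
`print(c)` → prints [7, 9, 206, 68, 87]

Answer:
[7, 9, 206, 68, 87]
[9, 3, 68, 450]
[7, 9, 206, 68, 87]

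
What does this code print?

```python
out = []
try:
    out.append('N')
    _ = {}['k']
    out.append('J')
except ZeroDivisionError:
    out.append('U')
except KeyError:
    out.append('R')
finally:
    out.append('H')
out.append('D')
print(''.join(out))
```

Execution trace: 'N' (try body) → 'R' (except KeyError) → 'H' (finally) → 'D' (after the try/except). Output: NRHD

Answer: NRHD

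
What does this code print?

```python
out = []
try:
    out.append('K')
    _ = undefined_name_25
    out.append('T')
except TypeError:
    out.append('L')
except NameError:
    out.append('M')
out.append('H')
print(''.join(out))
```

Execution trace: 'K' (try body) → 'M' (except NameError) → 'H' (after the try/except). Output: KMH

Answer: KMH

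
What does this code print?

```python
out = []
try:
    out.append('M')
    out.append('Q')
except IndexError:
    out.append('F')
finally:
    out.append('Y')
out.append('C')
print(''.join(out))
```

Execution trace: 'M' (try body) → 'Q' (try body, no exception) → 'Y' (finally) → 'C' (after the try/except). Output: MQYC

Answer: MQYC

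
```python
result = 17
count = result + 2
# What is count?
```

Trace:
`result = 17` → result = 17
`count = result + 2` → count = 19
So count = 19

Answer: 19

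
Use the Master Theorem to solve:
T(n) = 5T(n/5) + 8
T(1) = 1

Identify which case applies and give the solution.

a=5, b=5, f(n)=8. log_5(5) = 1. Since c=0 < 1, Case 1 applies: T(n) = Θ(n^log_b(a)) = O(n).

Answer: O(n) - Case 1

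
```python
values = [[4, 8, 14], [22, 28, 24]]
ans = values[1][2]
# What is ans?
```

Trace:
`values = [[4, 8, 14], [22, 28, 24]]` → values = [[4, 8, 14], [22, 28, 24]]
`ans = values[1][2]` → ans = 24
So ans = 24

Answer: 24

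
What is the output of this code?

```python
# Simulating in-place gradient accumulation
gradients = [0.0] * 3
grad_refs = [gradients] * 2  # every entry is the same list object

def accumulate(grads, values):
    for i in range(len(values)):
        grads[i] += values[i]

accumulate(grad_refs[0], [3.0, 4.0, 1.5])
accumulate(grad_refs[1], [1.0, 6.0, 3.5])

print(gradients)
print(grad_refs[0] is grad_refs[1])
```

Key concept: gradient accumulation aliasing.
Step by step:
`gradients = [0.0] * 3` → gradients = [0.0, 0.0, 0.0]
`grad_refs = [gradients] * 2` → grad_refs = [[0.0, 0.0, 0.0], [0.0, 0.0, 0.0]]
`accumulate(grad_refs[0], [3.0, 4.0, 1.5])` → gradients = [3.0, 4.0, 1.5]; grad_refs = [[3.0, 4.0, 1.5], [3.0, 4.0, 1.5]]
`accumulate(grad_refs[1], [1.0, 6.0, 3.5])` → gradients = [4.0, 10.0, 5.0]; grad_refs = [[4.0, 10.0, 5.0], [4.0, 10.0, 5.0]]
`print(gradients)` → prints [4.0, 10.0, 5.0]
`print(grad_refs[0] is grad_refs[1])` → prints True

Answer:
[4.0, 10.0, 5.0]
True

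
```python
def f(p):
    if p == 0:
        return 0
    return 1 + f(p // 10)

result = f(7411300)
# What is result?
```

Count of digits of 7411300: 7

Answer: 7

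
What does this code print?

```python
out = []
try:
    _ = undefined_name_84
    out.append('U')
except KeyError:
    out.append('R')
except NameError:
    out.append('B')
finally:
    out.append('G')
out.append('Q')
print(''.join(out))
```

Execution trace: 'B' (except NameError) → 'G' (finally) → 'Q' (after the try/except). Output: BGQ

Answer: BGQ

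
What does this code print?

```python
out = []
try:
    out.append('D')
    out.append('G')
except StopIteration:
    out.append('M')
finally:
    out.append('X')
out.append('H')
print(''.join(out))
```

Execution trace: 'D' (try body) → 'G' (try body, no exception) → 'X' (finally) → 'H' (after the try/except). Output: DGXH

Answer: DGXH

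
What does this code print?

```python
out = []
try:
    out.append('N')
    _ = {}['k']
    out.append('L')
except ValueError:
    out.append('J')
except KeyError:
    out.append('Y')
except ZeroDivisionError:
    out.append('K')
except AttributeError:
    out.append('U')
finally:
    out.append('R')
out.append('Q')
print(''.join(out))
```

Execution trace: 'N' (try body) → 'Y' (except KeyError) → 'R' (finally) → 'Q' (after the try/except). Output: NYRQ

Answer: NYRQ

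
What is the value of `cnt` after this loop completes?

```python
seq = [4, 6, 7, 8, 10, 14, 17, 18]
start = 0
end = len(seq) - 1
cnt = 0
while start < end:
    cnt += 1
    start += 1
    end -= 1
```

Iterations until pointers meet (list length 8)
`cnt` takes the values: 0 → 1 → 2 → 3 → 4

Answer: 4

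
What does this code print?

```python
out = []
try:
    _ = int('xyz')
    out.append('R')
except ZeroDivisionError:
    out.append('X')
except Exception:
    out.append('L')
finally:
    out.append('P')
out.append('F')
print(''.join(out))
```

Execution trace: 'L' (except Exception) → 'P' (finally) → 'F' (after the try/except). Output: LPF

Answer: LPF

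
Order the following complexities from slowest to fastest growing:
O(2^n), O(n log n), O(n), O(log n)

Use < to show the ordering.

Ordered by growth rate: O(log n) < O(n) < O(n log n) < O(2^n)

Answer: O(log n) < O(n) < O(n log n) < O(2^n)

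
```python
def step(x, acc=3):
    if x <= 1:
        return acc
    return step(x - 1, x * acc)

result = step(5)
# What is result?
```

Accumulator trace (n, acc): (5, 3) -> (4, 15) -> (3, 60) -> (2, 180) -> (1, 360) -> return 360

Answer: 360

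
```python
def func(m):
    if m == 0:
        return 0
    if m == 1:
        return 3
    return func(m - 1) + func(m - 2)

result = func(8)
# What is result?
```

Build up from base cases: func(0)=0, func(1)=3, func(2)=3, func(3)=6, func(4)=9, func(5)=15, func(6)=24, ..., func(8)=63

Answer: 63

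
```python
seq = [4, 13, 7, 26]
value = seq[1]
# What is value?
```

Trace:
`seq = [4, 13, 7, 26]` → seq = [4, 13, 7, 26]
`value = seq[1]` → value = 13
So value = 13

Answer: 13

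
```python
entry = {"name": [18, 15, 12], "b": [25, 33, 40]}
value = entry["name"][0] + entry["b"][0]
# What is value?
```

Trace:
`entry = {"name": [18, 15, 12], "b": [25, 33, 40]}` → entry = {'name': [18, 15, 12], 'b': [25, 33, 40]}
`value = entry["name"][0] + entry["b"][0]` → value = 43
So value = 43

Answer: 43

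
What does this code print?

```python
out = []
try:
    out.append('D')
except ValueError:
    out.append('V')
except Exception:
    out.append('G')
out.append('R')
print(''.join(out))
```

Execution trace: 'D' (try body, no exception) → 'R' (after the try/except). Output: DR

Answer: DR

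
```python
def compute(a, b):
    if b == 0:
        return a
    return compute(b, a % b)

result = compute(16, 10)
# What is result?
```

compute(16, 10) -> compute(10, 6) -> compute(6, 4) -> compute(4, 2) -> compute(2, 0) -> 2

Answer: 2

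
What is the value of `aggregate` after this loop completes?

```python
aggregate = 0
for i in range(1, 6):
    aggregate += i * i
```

Sum of squares 1² to 5² = 55
`aggregate` takes the values: 0 → 1 → 5 → 14 → 30 → 55

Answer: 55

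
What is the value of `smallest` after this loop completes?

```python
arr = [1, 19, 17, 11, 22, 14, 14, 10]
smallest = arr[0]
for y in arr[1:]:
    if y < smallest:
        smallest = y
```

Minimum of [1, 19, 17, 11, 22, 14, 14, 10]
`smallest` takes the values: 1

Answer: 1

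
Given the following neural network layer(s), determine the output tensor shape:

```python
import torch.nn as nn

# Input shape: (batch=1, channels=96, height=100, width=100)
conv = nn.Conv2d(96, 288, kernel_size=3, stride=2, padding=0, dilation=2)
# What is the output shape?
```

Input: (1, 96, 100, 100) -> Output: (1, 288, 48, 48)

Answer: (1, 288, 48, 48)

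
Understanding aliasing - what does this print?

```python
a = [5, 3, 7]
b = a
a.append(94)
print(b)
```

Key concept: basic list aliasing.
Step by step:
`a = [5, 3, 7]` → a = [5, 3, 7]
`b = a` → b = [5, 3, 7] (same object as a)
`a.append(94)` → a = [5, 3, 7, 94] (same object as b); b = [5, 3, 7, 94] (same object as a)
`print(b)` → prints [5, 3, 7, 94]

Answer: [5, 3, 7, 94]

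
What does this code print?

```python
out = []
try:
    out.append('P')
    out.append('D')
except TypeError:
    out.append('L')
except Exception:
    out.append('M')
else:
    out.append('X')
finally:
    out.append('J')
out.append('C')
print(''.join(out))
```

Execution trace: 'P' (try body) → 'D' (try body, no exception) → 'X' (else) → 'J' (finally) → 'C' (after the try/except). Output: PDXJC

Answer: PDXJC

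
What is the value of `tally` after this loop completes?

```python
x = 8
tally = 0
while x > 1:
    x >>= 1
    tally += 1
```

Count right shifts until 1
`tally` takes the values: 0 → 1 → 2 → 3

Answer: 3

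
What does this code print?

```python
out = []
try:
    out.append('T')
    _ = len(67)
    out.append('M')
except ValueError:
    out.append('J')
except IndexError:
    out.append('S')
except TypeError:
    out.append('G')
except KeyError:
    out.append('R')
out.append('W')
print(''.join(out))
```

Execution trace: 'T' (try body) → 'G' (except TypeError) → 'W' (after the try/except). Output: TGW

Answer: TGW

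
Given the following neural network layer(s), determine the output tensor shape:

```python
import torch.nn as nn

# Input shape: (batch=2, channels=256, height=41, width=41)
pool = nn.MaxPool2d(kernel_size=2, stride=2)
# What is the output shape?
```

Input: (2, 256, 41, 41) -> Output: (2, 256, 20, 20)

Answer: (2, 256, 20, 20)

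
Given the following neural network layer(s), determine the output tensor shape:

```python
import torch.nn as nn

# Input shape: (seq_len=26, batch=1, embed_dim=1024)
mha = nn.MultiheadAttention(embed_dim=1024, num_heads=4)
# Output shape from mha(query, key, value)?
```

Input: (26, 1, 1024) -> Output: (26, 1, 1024)

Answer: (26, 1, 1024)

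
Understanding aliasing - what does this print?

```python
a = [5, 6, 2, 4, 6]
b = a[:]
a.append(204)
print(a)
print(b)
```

Key concept: slice [:] creates copy.
Step by step:
`a = [5, 6, 2, 4, 6]` → a = [5, 6, 2, 4, 6]
`b = a[:]` → b = [5, 6, 2, 4, 6]
`a.append(204)` → a = [5, 6, 2, 4, 6, 204]
`print(a)` → prints [5, 6, 2, 4, 6, 204]
`print(b)` → prints [5, 6, 2, 4, 6]

Answer:
[5, 6, 2, 4, 6, 204]
[5, 6, 2, 4, 6]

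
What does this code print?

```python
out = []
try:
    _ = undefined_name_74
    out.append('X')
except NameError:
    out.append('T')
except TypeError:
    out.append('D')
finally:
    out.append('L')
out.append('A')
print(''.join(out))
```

Execution trace: 'T' (except NameError) → 'L' (finally) → 'A' (after the try/except). Output: TLA

Answer: TLA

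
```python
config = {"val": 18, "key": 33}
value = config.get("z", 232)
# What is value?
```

Trace:
`config = {"val": 18, "key": 33}` → config = {'val': 18, 'key': 33}
`value = config.get("z", 232)` → value = 232
So value = 232

Answer: 232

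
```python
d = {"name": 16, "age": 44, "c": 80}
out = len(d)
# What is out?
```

Trace:
`d = {"name": 16, "age": 44, "c": 80}` → d = {'name': 16, 'age': 44, 'c': 80}
`out = len(d)` → out = 3
So out = 3

Answer: 3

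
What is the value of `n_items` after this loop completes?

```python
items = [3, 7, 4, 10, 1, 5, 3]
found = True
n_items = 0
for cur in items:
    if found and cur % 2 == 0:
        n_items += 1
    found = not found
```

Count even values at even positions
`n_items` takes the values: 0 → 1

Answer: 1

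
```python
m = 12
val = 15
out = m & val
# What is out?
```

Trace:
`m = 12` → m = 12
`val = 15` → val = 15
`out = m & val` → out = 12
So out = 12

Answer: 12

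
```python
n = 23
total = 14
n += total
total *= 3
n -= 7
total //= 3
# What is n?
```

Trace:
`n = 23` → n = 23
`total = 14` → total = 14
`n += total` → n = 37
`total *= 3` → total = 42
`n -= 7` → n = 30
`total //= 3` → total = 14
So n = 30

Answer: 30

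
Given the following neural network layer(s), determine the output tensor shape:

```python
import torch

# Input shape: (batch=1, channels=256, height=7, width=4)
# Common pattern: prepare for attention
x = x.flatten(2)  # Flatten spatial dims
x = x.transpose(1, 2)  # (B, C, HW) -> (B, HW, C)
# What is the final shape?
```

Input: (1, 256, 7, 4) -> after flatten(2): (1, 256, 28) -> Output: (1, 28, 256)

Answer: (1, 28, 256)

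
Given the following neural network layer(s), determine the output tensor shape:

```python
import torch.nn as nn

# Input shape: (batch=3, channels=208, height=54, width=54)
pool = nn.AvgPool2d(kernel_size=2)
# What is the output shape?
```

Input: (3, 208, 54, 54) -> Output: (3, 208, 27, 27)

Answer: (3, 208, 27, 27)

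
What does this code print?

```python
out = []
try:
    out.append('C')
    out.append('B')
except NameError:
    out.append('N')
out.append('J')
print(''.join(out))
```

Execution trace: 'C' (try body) → 'B' (try body, no exception) → 'J' (after the try/except). Output: CBJ

Answer: CBJ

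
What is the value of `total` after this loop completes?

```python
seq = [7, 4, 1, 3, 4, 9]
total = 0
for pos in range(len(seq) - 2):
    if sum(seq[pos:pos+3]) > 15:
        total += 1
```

Count windows with sum > 15
`total` takes the values: 0 → 1

Answer: 1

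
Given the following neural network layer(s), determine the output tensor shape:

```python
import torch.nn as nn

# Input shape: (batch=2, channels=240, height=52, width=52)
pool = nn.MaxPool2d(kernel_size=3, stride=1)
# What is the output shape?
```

Input: (2, 240, 52, 52) -> Output: (2, 240, 50, 50)

Answer: (2, 240, 50, 50)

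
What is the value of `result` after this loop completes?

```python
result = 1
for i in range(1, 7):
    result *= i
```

6! = 720
`result` takes the values: 1 → 2 → 6 → 24 → 120 → 720

Answer: 720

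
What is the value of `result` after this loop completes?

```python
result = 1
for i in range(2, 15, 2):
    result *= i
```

Product of even numbers 2 to 14
`result` takes the values: 1 → 2 → 8 → 48 → 384 → 3840 → 46080 → 645120

Answer: 645120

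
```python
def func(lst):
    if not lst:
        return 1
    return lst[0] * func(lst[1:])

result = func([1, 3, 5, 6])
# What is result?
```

Product over [1, 3, 5, 6] = 1 * 3 * 5 * 6 = 90

Answer: 90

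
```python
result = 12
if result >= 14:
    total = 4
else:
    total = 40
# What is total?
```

Trace:
`result = 12` → result = 12
`if result >= 14: ...` → result >= 14 is False, take else branch → total = 40
So total = 40

Answer: 40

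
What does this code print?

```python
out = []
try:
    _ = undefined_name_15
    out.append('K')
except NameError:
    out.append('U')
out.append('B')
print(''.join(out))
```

Execution trace: 'U' (except NameError) → 'B' (after the try/except). Output: UB

Answer: UB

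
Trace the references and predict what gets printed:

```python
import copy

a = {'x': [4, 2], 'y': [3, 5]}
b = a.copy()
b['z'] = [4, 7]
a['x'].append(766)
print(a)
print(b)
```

Key concept: shallow copy of dict with mutable values.
Step by step:
`a = {'x': [4, 2], 'y': [3, 5]}` → a = {'x': [4, 2], 'y': [3, 5]}
`b = a.copy()` → b = {'x': [4, 2], 'y': [3, 5]}
`b['z'] = [4, 7]` → b = {'x': [4, 2], 'y': [3, 5], 'z': [4, 7]}
`a['x'].append(766)` → a = {'x': [4, 2, 766], 'y': [3, 5]}; b = {'x': [4, 2, 766], 'y': [3, 5], 'z': [4, 7]}
`print(a)` → prints {'x': [4, 2, 766], 'y': [3, 5]}
`print(b)` → prints {'x': [4, 2, 766], 'y': [3, 5], 'z': [4, 7]}

Answer:
{'x': [4, 2, 766], 'y': [3, 5]}
{'x': [4, 2, 766], 'y': [3, 5], 'z': [4, 7]}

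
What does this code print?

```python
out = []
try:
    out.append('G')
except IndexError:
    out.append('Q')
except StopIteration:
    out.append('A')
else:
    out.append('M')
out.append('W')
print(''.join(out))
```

Execution trace: 'G' (try body, no exception) → 'M' (else) → 'W' (after the try/except). Output: GMW

Answer: GMW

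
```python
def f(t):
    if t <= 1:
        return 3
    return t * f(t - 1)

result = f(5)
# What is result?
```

f(5) = 5 * 4 * 3 * 2 * 3 = 360

Answer: 360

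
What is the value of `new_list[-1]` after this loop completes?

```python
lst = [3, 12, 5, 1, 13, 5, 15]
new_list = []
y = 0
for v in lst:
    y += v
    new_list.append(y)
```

Cumulative sum ends at 54
`new_list` takes the values: [] → [3] → [3, 15] → [3, 15, 20] → [3, 15, 20, 21] → [3, 15, 20, 21, 34] → [3, 15, 20, 21, 34, 39] → [3, 15, 20, 21, 34, 39, 54]
So `new_list[-1]` = 54

Answer: 54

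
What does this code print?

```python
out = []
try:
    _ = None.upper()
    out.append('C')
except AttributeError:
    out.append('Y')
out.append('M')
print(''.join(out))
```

Execution trace: 'Y' (except AttributeError) → 'M' (after the try/except). Output: YM

Answer: YM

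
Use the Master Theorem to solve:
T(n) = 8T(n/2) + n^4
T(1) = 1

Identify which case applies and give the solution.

a=8, b=2, f(n)=n^4. log_2(8) = 3. Since c=4 > 3 and the regularity condition holds (8(n/2)^4 = (8/2^4)n^4 with 8/2^4 < 1), Case 3 applies: T(n) = Θ(f(n)) = O(n^4).

Answer: O(n^4) - Case 3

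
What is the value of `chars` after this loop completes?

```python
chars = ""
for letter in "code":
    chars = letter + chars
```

Reverse 'code'
`chars` takes the values: "" → "c" → "oc" → "doc" → "edoc"

Answer: "edoc"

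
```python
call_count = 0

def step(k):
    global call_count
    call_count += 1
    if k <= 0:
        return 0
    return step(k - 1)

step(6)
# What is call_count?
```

Linear recursion stepping by 1: 7 calls from k=6 down to ≤0.

Answer: 7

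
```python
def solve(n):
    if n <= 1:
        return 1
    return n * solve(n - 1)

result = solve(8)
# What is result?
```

solve(8) = 8 * 7 * 6 * 5 * 4 * 3 * 2 * 1 = 40320

Answer: 40320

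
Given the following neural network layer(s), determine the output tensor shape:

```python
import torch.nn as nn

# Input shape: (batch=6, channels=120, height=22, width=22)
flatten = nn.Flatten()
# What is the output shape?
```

Input: (6, 120, 22, 22) -> Output: (6, 58080)

Answer: (6, 58080)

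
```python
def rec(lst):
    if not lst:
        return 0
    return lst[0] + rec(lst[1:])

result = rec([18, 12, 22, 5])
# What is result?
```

18 + 12 + 22 + 5 + 0 = 57

Answer: 57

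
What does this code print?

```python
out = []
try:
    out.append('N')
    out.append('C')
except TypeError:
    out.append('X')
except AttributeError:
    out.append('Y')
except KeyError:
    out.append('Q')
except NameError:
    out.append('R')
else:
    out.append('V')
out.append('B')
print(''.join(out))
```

Execution trace: 'N' (try body) → 'C' (try body, no exception) → 'V' (else) → 'B' (after the try/except). Output: NCVB

Answer: NCVB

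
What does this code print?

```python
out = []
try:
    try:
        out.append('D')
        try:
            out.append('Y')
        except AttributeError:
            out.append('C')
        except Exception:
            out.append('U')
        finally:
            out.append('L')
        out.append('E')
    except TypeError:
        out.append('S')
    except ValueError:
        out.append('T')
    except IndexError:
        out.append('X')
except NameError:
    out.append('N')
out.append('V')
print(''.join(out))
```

Execution trace: 'D' (try body) → 'Y' (inner try body, no exception) → 'L' (inner finally) → 'E' (try body, no exception) → 'V' (after the try/except). Output: DYLEV

Answer: DYLEV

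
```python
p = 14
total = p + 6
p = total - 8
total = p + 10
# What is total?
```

Trace:
`p = 14` → p = 14
`total = p + 6` → total = 20
`p = total - 8` → p = 12
`total = p + 10` → total = 22
So total = 22

Answer: 22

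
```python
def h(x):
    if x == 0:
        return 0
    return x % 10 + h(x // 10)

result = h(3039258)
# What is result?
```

Sum of digits of 3039258: 8 + 5 + 2 + 9 + 3 + 0 + 3 = 30

Answer: 30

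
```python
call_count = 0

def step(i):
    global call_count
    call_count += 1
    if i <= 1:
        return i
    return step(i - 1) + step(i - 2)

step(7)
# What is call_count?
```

Calls(i) = 1 + Calls(i-1) + Calls(i-2); Calls(0)=Calls(1)=1. For i=7 this gives 41.

Answer: 41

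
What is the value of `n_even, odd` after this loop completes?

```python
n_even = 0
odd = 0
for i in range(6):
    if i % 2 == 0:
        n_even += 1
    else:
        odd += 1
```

Count evens and odds in range(6)
`n_even, odd` takes the values: (0, 0) → (1, 0) → (1, 1) → (2, 1) → (2, 2) → (3, 2) → (3, 3)

Answer: 3, 3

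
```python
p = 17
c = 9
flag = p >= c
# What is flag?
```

Trace:
`p = 17` → p = 17
`c = 9` → c = 9
`flag = p >= c` → flag = True
So flag = True

Answer: True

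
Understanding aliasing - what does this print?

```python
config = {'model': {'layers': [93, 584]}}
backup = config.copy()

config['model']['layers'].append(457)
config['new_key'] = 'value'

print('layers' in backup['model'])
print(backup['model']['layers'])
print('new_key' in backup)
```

Key concept: shallow copy gotcha with nested dict.
Step by step:
`config = {'model': {'layers': [93, 584]}}` → config = {'model': {'layers': [93, 584]}}
`backup = config.copy()` → backup = {'model': {'layers': [93, 584]}}
`config['model']['layers'].append(457)` → config = {'model': {'layers': [93, 584, 457]}}; backup = {'model': {'layers': [93, 584, 457]}}
`config['new_key'] = 'value'` → config = {'model': {'layers': [93, 584, 457]}, 'new_key': 'value'}
`print('layers' in backup['model'])` → prints True
`print(backup['model']['layers'])` → prints [93, 584, 457]
`print('new_key' in backup)` → prints False

Answer:
True
[93, 584, 457]
False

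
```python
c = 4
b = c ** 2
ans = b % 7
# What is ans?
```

Trace:
`c = 4` → c = 4
`b = c ** 2` → b = 16
`ans = b % 7` → ans = 2
So ans = 2

Answer: 2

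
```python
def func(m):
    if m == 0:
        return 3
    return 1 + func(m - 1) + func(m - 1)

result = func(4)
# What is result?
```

func(m) = 1 + 2·func(m-1), func(0)=3. Closed form: (3+1)·2^4 - 1 = 63.

Answer: 63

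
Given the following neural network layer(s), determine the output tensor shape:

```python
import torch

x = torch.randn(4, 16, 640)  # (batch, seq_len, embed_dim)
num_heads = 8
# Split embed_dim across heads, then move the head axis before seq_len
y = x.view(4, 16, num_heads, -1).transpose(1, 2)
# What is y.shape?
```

Input: (4, 16, 640) -> head_dim = 640 // 8 = 80; after view: (4, 16, 8, 80) -> after transpose(1, 2): (4, 8, 16, 80) -> Output: (4, 8, 16, 80)

Answer: (4, 8, 16, 80)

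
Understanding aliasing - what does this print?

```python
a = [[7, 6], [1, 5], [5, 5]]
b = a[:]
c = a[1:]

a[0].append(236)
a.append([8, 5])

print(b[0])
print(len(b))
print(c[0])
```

Key concept: slice with nested mutation.
Step by step:
`a = [[7, 6], [1, 5], [5, 5]]` → a = [[7, 6], [1, 5], [5, 5]]
`b = a[:]` → b = [[7, 6], [1, 5], [5, 5]]
`c = a[1:]` → c = [[1, 5], [5, 5]]
`a[0].append(236)` → a = [[7, 6, 236], [1, 5], [5, 5]]; b = [[7, 6, 236], [1, 5], [5, 5]]
`a.append([8, 5])` → a = [[7, 6, 236], [1, 5], [5, 5], [8, 5]]
`print(b[0])` → prints [7, 6, 236]
`print(len(b))` → prints 3
`print(c[0])` → prints [1, 5]

Answer:
[7, 6, 236]
3
[1, 5]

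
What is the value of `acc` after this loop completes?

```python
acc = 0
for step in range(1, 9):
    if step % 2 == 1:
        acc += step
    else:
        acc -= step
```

Add odd, subtract even
`acc` takes the values: 0 → 1 → -1 → 2 → -2 → 3 → -3 → 4 → -4

Answer: -4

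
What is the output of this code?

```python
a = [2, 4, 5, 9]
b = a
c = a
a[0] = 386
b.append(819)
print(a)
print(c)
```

Key concept: multiple aliases.
Step by step:
`a = [2, 4, 5, 9]` → a = [2, 4, 5, 9]
`b = a` → b = [2, 4, 5, 9] (same object as a)
`c = a` → c = [2, 4, 5, 9] (same object as a, b)
`a[0] = 386` → a = [386, 4, 5, 9] (same object as b, c); b = [386, 4, 5, 9] (same object as a, c); c = [386, 4, 5, 9] (same object as a, b)
`b.append(819)` → a = [386, 4, 5, 9, 819] (same object as b, c); b = [386, 4, 5, 9, 819] (same object as a, c); c = [386, 4, 5, 9, 819] (same object as a, b)
`print(a)` → prints [386, 4, 5, 9, 819]
`print(c)` → prints [386, 4, 5, 9, 819]

Answer:
[386, 4, 5, 9, 819]
[386, 4, 5, 9, 819]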